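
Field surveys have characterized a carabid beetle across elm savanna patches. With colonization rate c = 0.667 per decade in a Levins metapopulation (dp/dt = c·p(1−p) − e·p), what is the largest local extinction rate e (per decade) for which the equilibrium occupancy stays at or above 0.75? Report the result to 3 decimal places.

1 − e/c ≥ 0.75 ⇒ e ≤ c(1 − 0.75) = 0.667 × 0.2500.
e_max = 0.1668.

0.167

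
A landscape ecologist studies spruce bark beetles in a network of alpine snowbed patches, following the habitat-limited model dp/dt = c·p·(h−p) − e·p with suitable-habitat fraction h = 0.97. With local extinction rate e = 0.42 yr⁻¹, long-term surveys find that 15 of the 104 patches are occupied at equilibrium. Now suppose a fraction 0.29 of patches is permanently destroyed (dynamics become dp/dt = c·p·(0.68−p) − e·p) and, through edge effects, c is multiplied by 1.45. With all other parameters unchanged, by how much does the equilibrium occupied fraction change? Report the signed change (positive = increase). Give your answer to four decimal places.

-0.0337

Observed p* = 15/104 = 0.14423.
Balance c(h−p*) = e gives c = e/(0.97 − 0.14423) = 0.42/0.82577 = 0.50862.
New p* = 0.68 − e/c = 0.68 − 0.42000/0.73750 = 0.11051.
Δp* = 0.11051 − 0.14423 = -0.03372.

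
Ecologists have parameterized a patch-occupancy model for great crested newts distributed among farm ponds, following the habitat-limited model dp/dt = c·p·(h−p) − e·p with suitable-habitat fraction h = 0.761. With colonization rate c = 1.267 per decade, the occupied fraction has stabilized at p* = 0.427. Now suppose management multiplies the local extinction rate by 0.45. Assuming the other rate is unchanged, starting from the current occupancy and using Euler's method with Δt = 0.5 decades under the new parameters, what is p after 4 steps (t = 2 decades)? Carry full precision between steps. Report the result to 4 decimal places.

0.5696

Balance c(h−p*) = e gives e = 1.267×(0.761 − 0.42700) = 0.42318.
Starting from p₀ = 0.42700; update p ← p + (dp/dt)·Δt with the new parameters.
step 1: Δp = +0.04969, p = 0.47669
step 2: Δp = +0.04047, p = 0.51716
step 3: Δp = +0.03065, p = 0.54781
step 4: Δp = +0.02183, p = 0.56963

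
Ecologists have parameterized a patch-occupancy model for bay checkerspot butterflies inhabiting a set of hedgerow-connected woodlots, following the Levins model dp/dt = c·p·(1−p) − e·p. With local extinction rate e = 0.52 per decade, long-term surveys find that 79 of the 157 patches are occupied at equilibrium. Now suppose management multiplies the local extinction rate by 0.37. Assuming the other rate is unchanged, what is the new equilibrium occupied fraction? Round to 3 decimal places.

0.816

Observed p* = 79/157 = 0.50318.
Balance c(1−p*) = e gives c = e/(1 − 0.50318) = 0.52/0.49682 = 1.04666.
New p* = 1 − e/c = 1 − 0.19240/1.04666 = 0.81618.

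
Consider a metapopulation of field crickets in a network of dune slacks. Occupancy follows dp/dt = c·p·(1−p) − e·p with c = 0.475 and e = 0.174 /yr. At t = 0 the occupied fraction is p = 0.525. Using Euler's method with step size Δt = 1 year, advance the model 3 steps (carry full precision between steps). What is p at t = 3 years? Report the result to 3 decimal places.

0.590

Update rule: p ← p + [c·p·(1−p) − e·p]·Δt with Δt = 1.
p: 0.52500 → 0.55210  (Δp = +0.02710)
p: 0.55210 → 0.57350  (Δp = +0.02139)
p: 0.57350 → 0.58989  (Δp = +0.01640)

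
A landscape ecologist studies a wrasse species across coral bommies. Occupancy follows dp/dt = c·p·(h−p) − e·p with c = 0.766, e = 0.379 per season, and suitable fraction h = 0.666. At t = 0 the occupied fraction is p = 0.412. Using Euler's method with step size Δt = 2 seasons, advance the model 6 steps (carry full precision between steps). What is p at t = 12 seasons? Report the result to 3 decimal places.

0.183

Update rule: p ← p + [c·p·(h−p) − e·p]·Δt with Δt = 2.
step 1: Δp = -0.15198, p = 0.26002
step 2: Δp = -0.03538, p = 0.22465
step 3: Δp = -0.01839, p = 0.20626
step 4: Δp = -0.01107, p = 0.19519
step 5: Δp = -0.00717, p = 0.18802
step 6: Δp = -0.00484, p = 0.18318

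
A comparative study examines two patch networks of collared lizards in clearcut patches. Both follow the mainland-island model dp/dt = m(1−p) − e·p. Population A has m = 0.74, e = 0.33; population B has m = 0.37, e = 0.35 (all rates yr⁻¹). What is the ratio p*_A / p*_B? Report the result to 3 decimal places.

1.346

A: p*_A = m/(m+e) = 0.74/1.0700 = 0.6916.
B: p*_B = 0.37/0.7200 = 0.5139.
p*_A / p*_B = 0.6916/0.5139 = 1.3458.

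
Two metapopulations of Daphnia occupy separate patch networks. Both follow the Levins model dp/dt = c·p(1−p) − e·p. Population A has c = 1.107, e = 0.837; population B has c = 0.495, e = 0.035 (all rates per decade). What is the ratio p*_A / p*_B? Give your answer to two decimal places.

A: p*_A = 1 − 0.837/1.107 = 0.2439.
B: p*_B = 1 − 0.035/0.495 = 0.9293.
p*_A / p*_B = 0.2439/0.9293 = 0.2625.

0.26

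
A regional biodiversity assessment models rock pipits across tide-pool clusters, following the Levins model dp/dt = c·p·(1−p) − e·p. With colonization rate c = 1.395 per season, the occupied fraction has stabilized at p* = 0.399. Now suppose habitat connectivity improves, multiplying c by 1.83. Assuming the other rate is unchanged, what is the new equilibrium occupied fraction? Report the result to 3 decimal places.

Balance c(1−p*) = e gives e = 1.395×(1 − 0.39900) = 0.83840.
New p* = 1 − e/c = 1 − 0.83840/2.55285 = 0.67158.

0.672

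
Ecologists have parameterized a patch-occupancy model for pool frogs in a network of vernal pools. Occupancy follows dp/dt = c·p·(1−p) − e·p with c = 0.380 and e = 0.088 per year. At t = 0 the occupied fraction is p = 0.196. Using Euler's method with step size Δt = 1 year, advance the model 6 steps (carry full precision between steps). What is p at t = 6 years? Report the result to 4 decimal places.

Update rule: p ← p + [c·p·(1−p) − e·p]·Δt with Δt = 1.
step 1: Δp = +0.04263, p = 0.23863
step 2: Δp = +0.04804, p = 0.28668
step 3: Δp = +0.05248, p = 0.33916
step 4: Δp = +0.05532, p = 0.39448
step 5: Δp = +0.05605, p = 0.45053
step 6: Δp = +0.05442, p = 0.50496

0.5050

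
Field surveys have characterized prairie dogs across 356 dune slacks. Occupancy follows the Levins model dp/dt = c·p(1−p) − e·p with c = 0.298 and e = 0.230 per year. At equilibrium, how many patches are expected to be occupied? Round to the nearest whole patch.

81

p* = 1 − e/c = 1 − 0.230/0.298 = 0.2282.
Expected occupied patches = N × p* = 356 × 0.2282 = 81.23 ≈ 81.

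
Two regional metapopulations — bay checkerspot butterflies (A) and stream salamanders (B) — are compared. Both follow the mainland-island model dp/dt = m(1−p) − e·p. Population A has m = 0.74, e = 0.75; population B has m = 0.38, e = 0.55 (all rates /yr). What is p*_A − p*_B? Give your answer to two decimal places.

A: p*_A = m/(m+e) = 0.74/1.4900 = 0.4966.
B: p*_B = 0.38/0.9300 = 0.4086.
p*_A − p*_B = 0.4966 − 0.4086 = 0.0880.

0.09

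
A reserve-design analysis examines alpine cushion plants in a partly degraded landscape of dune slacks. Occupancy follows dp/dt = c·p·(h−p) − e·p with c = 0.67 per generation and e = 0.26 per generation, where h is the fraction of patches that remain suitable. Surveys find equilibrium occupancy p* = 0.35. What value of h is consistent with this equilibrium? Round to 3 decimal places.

At equilibrium c(h−p*) = e, so h = p* + e/c.
h = 0.35 + 0.26/0.67 = 0.35 + 0.3881 = 0.7381.

0.738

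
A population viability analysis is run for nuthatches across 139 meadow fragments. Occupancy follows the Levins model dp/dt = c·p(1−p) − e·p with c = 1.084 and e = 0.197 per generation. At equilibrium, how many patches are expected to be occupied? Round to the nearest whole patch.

114

p* = 1 − e/c = 1 − 0.197/1.084 = 0.8183.
Expected occupied patches = N × p* = 139 × 0.8183 = 113.74 ≈ 114.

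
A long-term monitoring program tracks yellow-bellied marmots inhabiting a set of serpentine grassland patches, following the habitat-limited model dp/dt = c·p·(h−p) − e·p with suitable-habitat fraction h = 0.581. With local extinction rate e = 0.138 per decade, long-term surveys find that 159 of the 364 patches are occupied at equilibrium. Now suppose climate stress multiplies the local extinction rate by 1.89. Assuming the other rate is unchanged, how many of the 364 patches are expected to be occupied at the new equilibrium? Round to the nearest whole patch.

112

Observed p* = 159/364 = 0.43681.
Balance c(h−p*) = e gives c = e/(0.581 − 0.43681) = 0.138/0.14419 = 0.95707.
New p* = 0.581 − e/c = 0.581 − 0.26082/0.95707 = 0.30848.
Expected occupied = 364 × 0.30848 = 112.29 ≈ 112.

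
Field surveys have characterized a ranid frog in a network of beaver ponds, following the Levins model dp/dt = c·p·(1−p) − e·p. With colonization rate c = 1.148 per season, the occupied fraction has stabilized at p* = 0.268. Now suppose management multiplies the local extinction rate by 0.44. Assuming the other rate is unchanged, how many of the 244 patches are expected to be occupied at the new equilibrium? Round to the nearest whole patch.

165

Balance c(1−p*) = e gives e = 1.148×(1 − 0.26800) = 0.84034.
New p* = 1 − e/c = 1 − 0.36975/1.14800 = 0.67792.
Expected occupied = 244 × 0.67792 = 165.41 ≈ 165.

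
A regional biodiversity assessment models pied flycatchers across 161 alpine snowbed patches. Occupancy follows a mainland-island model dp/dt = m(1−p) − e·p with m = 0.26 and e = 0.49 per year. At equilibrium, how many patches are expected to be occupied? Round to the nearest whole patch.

p* = m/(m+e) = 0.26/0.7500 = 0.3467.
Expected occupied patches = N × p* = 161 × 0.3467 = 55.81 ≈ 56.

56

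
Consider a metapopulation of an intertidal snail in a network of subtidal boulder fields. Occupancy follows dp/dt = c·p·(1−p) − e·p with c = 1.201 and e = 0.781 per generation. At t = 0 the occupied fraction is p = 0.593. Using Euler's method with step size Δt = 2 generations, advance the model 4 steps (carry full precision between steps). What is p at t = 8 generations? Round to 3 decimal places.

0.348

Update rule: p ← p + [c·p·(1−p) − e·p]·Δt with Δt = 2.
step 1: Δp = -0.34654, p = 0.24646
step 2: Δp = +0.06112, p = 0.30758
step 3: Δp = +0.03112, p = 0.33871
step 4: Δp = +0.00895, p = 0.34766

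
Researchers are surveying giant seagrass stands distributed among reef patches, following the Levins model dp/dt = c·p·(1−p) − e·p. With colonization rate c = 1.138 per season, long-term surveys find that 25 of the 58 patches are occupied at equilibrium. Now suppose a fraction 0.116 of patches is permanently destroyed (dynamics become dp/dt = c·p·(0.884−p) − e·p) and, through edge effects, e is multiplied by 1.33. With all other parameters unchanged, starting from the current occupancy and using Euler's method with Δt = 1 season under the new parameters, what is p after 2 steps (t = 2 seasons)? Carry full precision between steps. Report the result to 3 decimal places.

0.232

Observed p* = 25/58 = 0.43103.
Balance c(1−p*) = e gives e = 1.138×(1 − 0.43103) = 0.64748.
Starting from p₀ = 0.43103; update p ← p + (dp/dt)·Δt with the new parameters.
  1  |  dp/dt·Δt = -0.148999  |  p_1 = 0.282036
  2  |  dp/dt·Δt = -0.049671  |  p_2 = 0.232364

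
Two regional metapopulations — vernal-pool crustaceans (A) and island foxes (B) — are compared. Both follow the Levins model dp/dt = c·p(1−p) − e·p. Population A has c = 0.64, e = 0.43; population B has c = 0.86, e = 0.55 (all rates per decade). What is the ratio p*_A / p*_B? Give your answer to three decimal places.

0.910

A: p*_A = 1 − 0.43/0.64 = 0.3281.
B: p*_B = 1 − 0.55/0.86 = 0.3605.
p*_A / p*_B = 0.3281/0.3605 = 0.9103.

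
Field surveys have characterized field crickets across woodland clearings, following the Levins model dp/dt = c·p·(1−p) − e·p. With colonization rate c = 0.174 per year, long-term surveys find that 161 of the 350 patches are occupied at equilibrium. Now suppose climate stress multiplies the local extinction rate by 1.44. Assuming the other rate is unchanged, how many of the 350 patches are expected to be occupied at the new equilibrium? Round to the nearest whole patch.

78

Observed p* = 161/350 = 0.46000.
Balance c(1−p*) = e gives e = 0.174×(1 − 0.46000) = 0.09396.
New p* = 1 − e/c = 1 − 0.13530/0.17400 = 0.22241.
Expected occupied = 350 × 0.22241 = 77.84 ≈ 78.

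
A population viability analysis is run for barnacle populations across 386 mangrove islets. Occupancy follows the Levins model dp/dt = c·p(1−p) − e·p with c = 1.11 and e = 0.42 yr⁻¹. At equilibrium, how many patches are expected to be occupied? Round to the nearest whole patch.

p* = 1 − e/c = 1 − 0.42/1.11 = 0.6216.
Expected occupied patches = N × p* = 386 × 0.6216 = 239.95 ≈ 240.

240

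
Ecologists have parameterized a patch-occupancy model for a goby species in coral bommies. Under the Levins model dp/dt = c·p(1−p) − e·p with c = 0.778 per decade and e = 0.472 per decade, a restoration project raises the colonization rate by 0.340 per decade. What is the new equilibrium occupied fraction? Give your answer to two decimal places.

Before: p* = 1 − 0.472/0.778 = 0.3933.
After the change, c = 1.118, e = 0.472, so p* = 1 − 0.472/1.118 = 0.5778.

0.58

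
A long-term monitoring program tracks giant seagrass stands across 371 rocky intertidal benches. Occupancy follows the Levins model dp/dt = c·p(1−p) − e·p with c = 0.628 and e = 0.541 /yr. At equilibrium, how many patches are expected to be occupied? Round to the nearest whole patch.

51

p* = 1 − e/c = 1 − 0.541/0.628 = 0.1385.
Expected occupied patches = N × p* = 371 × 0.1385 = 51.40 ≈ 51.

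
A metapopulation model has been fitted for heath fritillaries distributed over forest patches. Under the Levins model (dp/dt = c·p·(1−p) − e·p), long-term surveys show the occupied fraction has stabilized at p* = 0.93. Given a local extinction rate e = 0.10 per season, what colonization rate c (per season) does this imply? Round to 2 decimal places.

1.43

At equilibrium c(1−p*) = e, so c = e/(1−p*).
c = 0.10/(1 − 0.93) = 0.10/0.0700 = 1.4286.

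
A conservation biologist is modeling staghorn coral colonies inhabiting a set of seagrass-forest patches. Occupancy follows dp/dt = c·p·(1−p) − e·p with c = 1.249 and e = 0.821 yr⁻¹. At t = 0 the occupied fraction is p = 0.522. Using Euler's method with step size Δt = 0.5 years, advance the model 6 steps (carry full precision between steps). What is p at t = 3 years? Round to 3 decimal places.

0.370

Update rule: p ← p + [c·p·(1−p) − e·p]·Δt with Δt = 0.5.
step 1: Δp = -0.05846, p = 0.46354
step 2: Δp = -0.03499, p = 0.42855
step 3: Δp = -0.02298, p = 0.40557
step 4: Δp = -0.01593, p = 0.38964
step 5: Δp = -0.01143, p = 0.37821
step 6: Δp = -0.00839, p = 0.36982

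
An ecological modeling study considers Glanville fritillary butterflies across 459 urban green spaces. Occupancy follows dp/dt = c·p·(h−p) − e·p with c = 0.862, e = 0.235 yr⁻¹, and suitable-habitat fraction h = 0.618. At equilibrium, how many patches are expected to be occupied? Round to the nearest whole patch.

p* = h − e/c = 0.618 − 0.2726 = 0.3454.
Expected occupied patches = N × p* = 459 × 0.3454 = 158.53 ≈ 159.

159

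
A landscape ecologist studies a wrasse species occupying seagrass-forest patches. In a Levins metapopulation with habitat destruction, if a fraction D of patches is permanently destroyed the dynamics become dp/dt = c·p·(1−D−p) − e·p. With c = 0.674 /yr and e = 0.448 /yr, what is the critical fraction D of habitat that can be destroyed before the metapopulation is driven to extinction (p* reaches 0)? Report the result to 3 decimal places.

The nontrivial equilibrium is p* = (1−D) − e/c; extinction occurs when this hits zero.
So D_crit = 1 − e/c = 1 − 0.448/0.674 = 1 − 0.6647 = 0.3353.
Note this equals the original equilibrium occupancy — the Levins extinction-debt result.

0.335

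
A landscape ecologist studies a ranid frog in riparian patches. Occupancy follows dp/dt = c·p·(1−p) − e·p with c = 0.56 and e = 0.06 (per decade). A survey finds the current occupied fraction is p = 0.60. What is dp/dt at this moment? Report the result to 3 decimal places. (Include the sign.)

0.098

Colonization term: c·p·(1−p) = 0.56×0.60×0.4000 = 0.13440.
Extinction term: e·p = 0.03600.
dp/dt = 0.13440 − 0.03600 = 0.09840.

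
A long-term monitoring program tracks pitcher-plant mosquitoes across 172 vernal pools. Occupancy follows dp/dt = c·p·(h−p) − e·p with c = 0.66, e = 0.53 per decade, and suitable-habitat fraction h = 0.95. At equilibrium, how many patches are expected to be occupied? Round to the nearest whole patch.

p* = h − e/c = 0.95 − 0.8030 = 0.1470.
Expected occupied patches = N × p* = 172 × 0.1470 = 25.28 ≈ 25.

25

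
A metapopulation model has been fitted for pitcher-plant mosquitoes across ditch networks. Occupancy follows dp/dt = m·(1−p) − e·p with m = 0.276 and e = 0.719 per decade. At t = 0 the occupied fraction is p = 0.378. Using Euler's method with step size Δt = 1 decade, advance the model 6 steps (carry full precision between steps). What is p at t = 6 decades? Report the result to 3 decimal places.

0.277

Update rule: p ← p + [m·(1−p) − e·p]·Δt with Δt = 1.
  1  |  dp/dt·Δt = -0.100110  |  p_1 = 0.277890
  2  |  dp/dt·Δt = -0.000501  |  p_2 = 0.277389
  3  |  dp/dt·Δt = -0.000003  |  p_3 = 0.277387
  4  |  dp/dt·Δt = -0.000000  |  p_4 = 0.277387
  5  |  dp/dt·Δt = -0.000000  |  p_5 = 0.277387
  6  |  dp/dt·Δt = -0.000000  |  p_6 = 0.277387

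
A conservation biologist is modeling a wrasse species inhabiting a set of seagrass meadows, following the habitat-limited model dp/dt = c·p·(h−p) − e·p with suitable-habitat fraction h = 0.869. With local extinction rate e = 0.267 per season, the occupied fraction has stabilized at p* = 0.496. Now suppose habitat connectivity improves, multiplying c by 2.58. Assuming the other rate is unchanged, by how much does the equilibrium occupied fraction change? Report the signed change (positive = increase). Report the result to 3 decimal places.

0.228

Balance c(h−p*) = e gives c = e/(0.869 − 0.49600) = 0.267/0.37300 = 0.71582.
New p* = 0.869 − e/c = 0.869 − 0.26700/1.84682 = 0.72443.
Δp* = 0.72443 − 0.49600 = +0.22843.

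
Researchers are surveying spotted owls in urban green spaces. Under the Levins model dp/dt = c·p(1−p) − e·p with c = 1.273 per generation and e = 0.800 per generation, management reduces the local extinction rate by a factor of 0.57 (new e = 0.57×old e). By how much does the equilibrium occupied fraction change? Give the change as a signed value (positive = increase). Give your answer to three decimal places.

0.270

Before: p* = 1 − 0.800/1.273 = 0.3716.
After the change, c = 1.273, e = 0.456, so p* = 1 − 0.456/1.273 = 0.6418.
Δp* = 0.6418 − 0.3716 = +0.2702.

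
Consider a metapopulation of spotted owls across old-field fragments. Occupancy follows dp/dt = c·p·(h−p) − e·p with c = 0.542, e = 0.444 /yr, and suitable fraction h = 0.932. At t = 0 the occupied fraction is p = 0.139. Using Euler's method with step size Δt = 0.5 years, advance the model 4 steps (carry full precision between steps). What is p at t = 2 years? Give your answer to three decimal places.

0.135

Update rule: p ← p + [c·p·(h−p) − e·p]·Δt with Δt = 0.5.
  1  |  dp/dt·Δt = -0.000986  |  p_1 = 0.138014
  2  |  dp/dt·Δt = -0.000943  |  p_2 = 0.137071
  3  |  dp/dt·Δt = -0.000901  |  p_3 = 0.136170
  4  |  dp/dt·Δt = -0.000862  |  p_4 = 0.135308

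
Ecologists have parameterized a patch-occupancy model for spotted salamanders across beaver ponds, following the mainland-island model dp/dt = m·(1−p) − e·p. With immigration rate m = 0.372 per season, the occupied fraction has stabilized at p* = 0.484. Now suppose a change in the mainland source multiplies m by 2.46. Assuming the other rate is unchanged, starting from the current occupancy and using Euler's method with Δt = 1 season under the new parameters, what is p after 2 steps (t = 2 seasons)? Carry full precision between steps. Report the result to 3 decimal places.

Balance m(1−p*) = e·p* gives e = m(1−p*)/p* = 0.372×0.51600/0.48400 = 0.39660.
Starting from p₀ = 0.48400; update p ← p + (dp/dt)·Δt with the new parameters.
  1  |  dp/dt·Δt = +0.280250  |  p_1 = 0.764250
  2  |  dp/dt·Δt = -0.087358  |  p_2 = 0.676892

0.677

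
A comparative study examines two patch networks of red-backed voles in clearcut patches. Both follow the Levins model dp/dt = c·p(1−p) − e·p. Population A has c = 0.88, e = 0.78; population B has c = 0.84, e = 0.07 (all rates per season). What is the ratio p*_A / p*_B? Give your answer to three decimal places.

0.124

A: p*_A = 1 − 0.78/0.88 = 0.1136.
B: p*_B = 1 − 0.07/0.84 = 0.9167.
p*_A / p*_B = 0.1136/0.9167 = 0.1240.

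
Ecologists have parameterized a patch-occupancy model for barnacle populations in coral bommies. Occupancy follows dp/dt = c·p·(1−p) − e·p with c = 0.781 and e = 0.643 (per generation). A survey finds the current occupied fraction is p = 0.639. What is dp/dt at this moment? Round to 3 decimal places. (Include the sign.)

Colonization term: c·p·(1−p) = 0.781×0.639×0.3610 = 0.18016.
Extinction term: e·p = 0.41088.
dp/dt = 0.18016 − 0.41088 = -0.23072.

-0.231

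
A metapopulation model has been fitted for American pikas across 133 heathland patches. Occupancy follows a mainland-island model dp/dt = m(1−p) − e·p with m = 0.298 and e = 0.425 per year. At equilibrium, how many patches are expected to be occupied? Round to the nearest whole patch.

55

p* = m/(m+e) = 0.298/0.7230 = 0.4122.
Expected occupied patches = N × p* = 133 × 0.4122 = 54.82 ≈ 55.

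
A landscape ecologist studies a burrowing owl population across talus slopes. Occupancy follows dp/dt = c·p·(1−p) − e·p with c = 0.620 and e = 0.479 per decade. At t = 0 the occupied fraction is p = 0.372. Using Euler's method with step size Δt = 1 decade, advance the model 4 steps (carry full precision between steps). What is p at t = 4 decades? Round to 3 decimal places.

0.285

Update rule: p ← p + [c·p·(1−p) − e·p]·Δt with Δt = 1.
t = 1: p = 0.37200 + (-0.03335) = 0.33865
t = 2: p = 0.33865 + (-0.02336) = 0.31530
t = 3: p = 0.31530 + (-0.01718) = 0.29812
t = 4: p = 0.29812 + (-0.01307) = 0.28505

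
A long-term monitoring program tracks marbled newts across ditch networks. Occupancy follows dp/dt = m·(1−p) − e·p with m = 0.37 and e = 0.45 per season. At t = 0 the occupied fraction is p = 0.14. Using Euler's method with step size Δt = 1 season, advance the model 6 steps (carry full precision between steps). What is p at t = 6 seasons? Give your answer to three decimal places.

Update rule: p ← p + [m·(1−p) − e·p]·Δt with Δt = 1.
  1  |  dp/dt·Δt = +0.255200  |  p_1 = 0.395200
  2  |  dp/dt·Δt = +0.045936  |  p_2 = 0.441136
  3  |  dp/dt·Δt = +0.008268  |  p_3 = 0.449404
  4  |  dp/dt·Δt = +0.001488  |  p_4 = 0.450893
  5  |  dp/dt·Δt = +0.000268  |  p_5 = 0.451161
  6  |  dp/dt·Δt = +0.000048  |  p_6 = 0.451209

0.451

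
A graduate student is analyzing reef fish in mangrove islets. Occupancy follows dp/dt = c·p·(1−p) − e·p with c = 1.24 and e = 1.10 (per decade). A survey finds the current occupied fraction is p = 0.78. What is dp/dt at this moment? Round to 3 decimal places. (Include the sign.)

-0.645

Colonization term: c·p·(1−p) = 1.24×0.78×0.2200 = 0.21278.
Extinction term: e·p = 0.85800.
dp/dt = 0.21278 − 0.85800 = -0.64522.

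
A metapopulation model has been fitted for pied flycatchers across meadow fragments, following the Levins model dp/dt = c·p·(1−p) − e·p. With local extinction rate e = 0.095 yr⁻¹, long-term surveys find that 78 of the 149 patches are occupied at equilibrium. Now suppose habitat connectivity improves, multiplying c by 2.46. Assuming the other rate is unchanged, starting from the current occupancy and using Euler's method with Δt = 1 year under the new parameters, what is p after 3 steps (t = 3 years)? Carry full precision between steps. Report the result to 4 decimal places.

Observed p* = 78/149 = 0.52349.
Balance c(1−p*) = e gives c = e/(1 − 0.52349) = 0.095/0.47651 = 0.19937.
Starting from p₀ = 0.52349; update p ← p + (dp/dt)·Δt with the new parameters.
step 1: Δp = +0.07261, p = 0.59610
step 2: Δp = +0.06145, p = 0.65755
step 3: Δp = +0.04797, p = 0.70552

0.7055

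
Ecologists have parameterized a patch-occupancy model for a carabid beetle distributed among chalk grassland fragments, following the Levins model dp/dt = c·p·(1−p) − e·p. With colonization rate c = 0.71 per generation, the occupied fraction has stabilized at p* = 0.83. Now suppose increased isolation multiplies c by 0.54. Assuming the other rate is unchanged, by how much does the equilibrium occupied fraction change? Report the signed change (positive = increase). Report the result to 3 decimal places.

-0.145

Balance c(1−p*) = e gives e = 0.71×(1 − 0.83000) = 0.12070.
New p* = 1 − e/c = 1 − 0.12070/0.38340 = 0.68519.
Δp* = 0.68519 − 0.83000 = -0.14481.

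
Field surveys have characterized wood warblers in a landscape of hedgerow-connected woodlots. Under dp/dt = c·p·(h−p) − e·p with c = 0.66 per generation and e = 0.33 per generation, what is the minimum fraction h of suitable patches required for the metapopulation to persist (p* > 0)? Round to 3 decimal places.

p* = h − e/c is positive only when h > e/c.
h_min = e/c = 0.33/0.66 = 0.5000.

0.500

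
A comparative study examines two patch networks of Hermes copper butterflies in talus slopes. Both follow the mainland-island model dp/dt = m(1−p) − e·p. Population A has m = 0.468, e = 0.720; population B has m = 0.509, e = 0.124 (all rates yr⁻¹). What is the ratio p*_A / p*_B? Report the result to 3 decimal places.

A: p*_A = m/(m+e) = 0.468/1.1880 = 0.3939.
B: p*_B = 0.509/0.6330 = 0.8041.
p*_A / p*_B = 0.3939/0.8041 = 0.4899.

0.490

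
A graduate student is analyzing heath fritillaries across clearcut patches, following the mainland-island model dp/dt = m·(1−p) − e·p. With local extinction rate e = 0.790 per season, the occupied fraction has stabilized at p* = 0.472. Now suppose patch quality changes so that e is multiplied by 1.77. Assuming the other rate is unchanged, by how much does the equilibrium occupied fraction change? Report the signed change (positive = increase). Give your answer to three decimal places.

Balance m(1−p*) = e·p* gives m = e·p*/(1−p*) = 0.790×0.47200/0.52800 = 0.70621.
New p* = m/(m+e) = 0.70621/(0.70621+1.39830) = 0.33557.
Δp* = 0.33557 − 0.47200 = -0.13643.

-0.136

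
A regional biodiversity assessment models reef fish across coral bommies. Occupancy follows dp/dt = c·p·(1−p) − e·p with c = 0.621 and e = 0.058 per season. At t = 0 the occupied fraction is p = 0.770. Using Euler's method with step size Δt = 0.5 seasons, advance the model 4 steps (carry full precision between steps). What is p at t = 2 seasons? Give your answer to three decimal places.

Update rule: p ← p + [c·p·(1−p) − e·p]·Δt with Δt = 0.5.
  1  |  dp/dt·Δt = +0.032660  |  p_1 = 0.802660
  2  |  dp/dt·Δt = +0.025905  |  p_2 = 0.828565
  3  |  dp/dt·Δt = +0.020077  |  p_3 = 0.848641
  4  |  dp/dt·Δt = +0.015273  |  p_4 = 0.863914

0.864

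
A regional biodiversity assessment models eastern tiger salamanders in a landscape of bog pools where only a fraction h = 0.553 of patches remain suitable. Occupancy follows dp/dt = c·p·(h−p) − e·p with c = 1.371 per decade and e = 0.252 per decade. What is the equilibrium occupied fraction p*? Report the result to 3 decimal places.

Setting dp/dt = 0 and dividing by p* gives c·(h−p*) = e.
So p* = h − e/c = 0.553 − 0.252/1.371 = 0.553 − 0.1838 = 0.3692.

0.369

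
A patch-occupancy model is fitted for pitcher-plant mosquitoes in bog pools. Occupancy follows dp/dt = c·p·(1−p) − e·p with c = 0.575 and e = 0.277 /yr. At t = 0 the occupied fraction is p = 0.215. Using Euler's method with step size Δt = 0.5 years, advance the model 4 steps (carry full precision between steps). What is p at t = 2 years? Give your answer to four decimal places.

Update rule: p ← p + [c·p·(1−p) − e·p]·Δt with Δt = 0.5.
step 1: Δp = +0.01875, p = 0.23375
step 2: Δp = +0.01912, p = 0.25287
step 3: Δp = +0.01929, p = 0.27216
step 4: Δp = +0.01926, p = 0.29142

0.2914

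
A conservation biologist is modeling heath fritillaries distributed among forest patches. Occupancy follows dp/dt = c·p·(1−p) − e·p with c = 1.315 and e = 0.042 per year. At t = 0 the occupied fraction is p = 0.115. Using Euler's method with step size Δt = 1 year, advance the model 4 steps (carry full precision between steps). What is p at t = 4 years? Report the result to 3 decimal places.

Update rule: p ← p + [c·p·(1−p) − e·p]·Δt with Δt = 1.
p: 0.11500 → 0.24400  (Δp = +0.12900)
p: 0.24400 → 0.47633  (Δp = +0.23232)
p: 0.47633 → 0.78434  (Δp = +0.30801)
p: 0.78434 → 0.97383  (Δp = +0.18949)

0.974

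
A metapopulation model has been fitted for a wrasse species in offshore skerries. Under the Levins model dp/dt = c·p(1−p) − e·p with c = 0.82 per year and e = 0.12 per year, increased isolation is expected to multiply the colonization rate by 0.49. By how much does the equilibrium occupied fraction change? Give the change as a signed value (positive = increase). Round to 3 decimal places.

-0.152

Before: p* = 1 − 0.12/0.82 = 0.8537.
After the change, c = 0.4018, e = 0.12, so p* = 1 − 0.12/0.4018 = 0.7013.
Δp* = 0.7013 − 0.8537 = -0.1523.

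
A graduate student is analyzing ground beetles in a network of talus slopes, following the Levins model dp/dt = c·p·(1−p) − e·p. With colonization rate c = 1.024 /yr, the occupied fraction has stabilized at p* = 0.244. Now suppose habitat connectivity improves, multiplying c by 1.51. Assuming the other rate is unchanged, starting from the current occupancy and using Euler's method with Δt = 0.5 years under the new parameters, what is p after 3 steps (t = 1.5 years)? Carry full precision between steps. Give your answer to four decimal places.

Balance c(1−p*) = e gives e = 1.024×(1 − 0.24400) = 0.77414.
Starting from p₀ = 0.24400; update p ← p + (dp/dt)·Δt with the new parameters.
p: 0.24400 → 0.29217  (Δp = +0.04817)
p: 0.29217 → 0.33896  (Δp = +0.04680)
p: 0.33896 → 0.38099  (Δp = +0.04203)

0.3810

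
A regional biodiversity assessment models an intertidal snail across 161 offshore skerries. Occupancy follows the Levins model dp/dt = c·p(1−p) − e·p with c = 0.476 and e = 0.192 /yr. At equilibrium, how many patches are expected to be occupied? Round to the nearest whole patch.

p* = 1 − e/c = 1 − 0.192/0.476 = 0.5966.
Expected occupied patches = N × p* = 161 × 0.5966 = 96.06 ≈ 96.

96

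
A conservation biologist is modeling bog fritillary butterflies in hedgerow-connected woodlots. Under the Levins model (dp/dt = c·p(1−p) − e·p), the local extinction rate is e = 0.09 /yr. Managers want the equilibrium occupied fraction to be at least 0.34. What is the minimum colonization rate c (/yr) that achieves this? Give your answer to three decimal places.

0.136

p* = 1 − e/c ≥ 0.34 requires e/c ≤ 0.6600, i.e. c ≥ e/0.6600.
c_min = 0.09/0.6600 = 0.1364.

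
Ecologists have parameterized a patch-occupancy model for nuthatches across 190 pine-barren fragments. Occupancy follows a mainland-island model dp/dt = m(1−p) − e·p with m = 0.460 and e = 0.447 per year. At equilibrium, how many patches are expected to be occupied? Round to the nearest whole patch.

96

p* = m/(m+e) = 0.460/0.9070 = 0.5072.
Expected occupied patches = N × p* = 190 × 0.5072 = 96.36 ≈ 96.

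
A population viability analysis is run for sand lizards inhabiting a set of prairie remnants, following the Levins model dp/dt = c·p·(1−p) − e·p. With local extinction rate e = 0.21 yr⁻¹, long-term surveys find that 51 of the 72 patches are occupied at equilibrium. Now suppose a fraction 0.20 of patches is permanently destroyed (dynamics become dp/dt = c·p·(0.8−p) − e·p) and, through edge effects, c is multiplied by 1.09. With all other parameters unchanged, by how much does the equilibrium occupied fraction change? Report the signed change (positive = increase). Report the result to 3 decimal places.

Observed p* = 51/72 = 0.70833.
Balance c(1−p*) = e gives c = e/(1 − 0.70833) = 0.21/0.29167 = 0.71999.
New p* = 0.8 − e/c = 0.8 − 0.21000/0.78479 = 0.53241.
Δp* = 0.53241 − 0.70833 = -0.17592.

-0.176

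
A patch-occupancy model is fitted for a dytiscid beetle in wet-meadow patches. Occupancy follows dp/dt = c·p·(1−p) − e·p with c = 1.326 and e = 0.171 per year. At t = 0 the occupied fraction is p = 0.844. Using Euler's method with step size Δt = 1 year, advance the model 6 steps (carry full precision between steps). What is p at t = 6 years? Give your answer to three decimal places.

0.871

Update rule: p ← p + [c·p·(1−p) − e·p]·Δt with Δt = 1.
t = 1: p = 0.84400 + (+0.03026) = 0.87426
t = 2: p = 0.87426 + (-0.00373) = 0.87053
t = 3: p = 0.87053 + (+0.00059) = 0.87112
t = 4: p = 0.87112 + (-0.00009) = 0.87103
t = 5: p = 0.87103 + (+0.00001) = 0.87104
t = 6: p = 0.87104 + (-0.00000) = 0.87104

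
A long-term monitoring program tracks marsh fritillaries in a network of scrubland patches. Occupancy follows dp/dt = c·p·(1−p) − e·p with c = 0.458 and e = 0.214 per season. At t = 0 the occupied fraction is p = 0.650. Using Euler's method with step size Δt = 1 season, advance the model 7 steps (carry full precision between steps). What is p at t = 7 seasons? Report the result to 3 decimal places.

0.546

Update rule: p ← p + [c·p·(1−p) − e·p]·Δt with Δt = 1.
  1  |  dp/dt·Δt = -0.034905  |  p_1 = 0.615095
  2  |  dp/dt·Δt = -0.023197  |  p_2 = 0.591898
  3  |  dp/dt·Δt = -0.016034  |  p_3 = 0.575864
  4  |  dp/dt·Δt = -0.011371  |  p_4 = 0.564493
  5  |  dp/dt·Δt = -0.008206  |  p_5 = 0.556286
  6  |  dp/dt·Δt = -0.005996  |  p_6 = 0.550290
  7  |  dp/dt·Δt = -0.004420  |  p_7 = 0.545870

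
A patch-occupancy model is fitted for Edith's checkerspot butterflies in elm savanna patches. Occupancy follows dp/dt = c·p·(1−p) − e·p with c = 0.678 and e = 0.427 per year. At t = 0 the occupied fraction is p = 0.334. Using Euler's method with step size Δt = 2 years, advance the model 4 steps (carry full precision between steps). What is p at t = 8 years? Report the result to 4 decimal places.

0.3675

Update rule: p ← p + [c·p·(1−p) − e·p]·Δt with Δt = 2.
t = 2: p = 0.33400 + (+0.01640) = 0.35040
t = 4: p = 0.35040 + (+0.00941) = 0.35981
t = 6: p = 0.35981 + (+0.00507) = 0.36488
t = 8: p = 0.36488 + (+0.00263) = 0.36752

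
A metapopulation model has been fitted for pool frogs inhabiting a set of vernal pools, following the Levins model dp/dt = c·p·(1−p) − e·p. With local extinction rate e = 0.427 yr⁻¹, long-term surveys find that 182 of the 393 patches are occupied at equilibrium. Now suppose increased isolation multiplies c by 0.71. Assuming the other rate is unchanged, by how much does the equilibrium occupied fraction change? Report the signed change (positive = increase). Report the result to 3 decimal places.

-0.219

Observed p* = 182/393 = 0.46310.
Balance c(1−p*) = e gives c = e/(1 − 0.46310) = 0.427/0.53690 = 0.79531.
New p* = 1 − e/c = 1 − 0.42700/0.56467 = 0.24381.
Δp* = 0.24381 − 0.46310 = -0.21929.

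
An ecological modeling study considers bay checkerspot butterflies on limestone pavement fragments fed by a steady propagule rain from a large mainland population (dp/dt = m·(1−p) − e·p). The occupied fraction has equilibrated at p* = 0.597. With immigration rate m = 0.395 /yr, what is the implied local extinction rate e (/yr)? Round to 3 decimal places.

At equilibrium m(1−p*) = e·p*, so e = m(1−p*)/p*.
e = 0.395 × 0.4030 / 0.597 = 0.2666.

0.267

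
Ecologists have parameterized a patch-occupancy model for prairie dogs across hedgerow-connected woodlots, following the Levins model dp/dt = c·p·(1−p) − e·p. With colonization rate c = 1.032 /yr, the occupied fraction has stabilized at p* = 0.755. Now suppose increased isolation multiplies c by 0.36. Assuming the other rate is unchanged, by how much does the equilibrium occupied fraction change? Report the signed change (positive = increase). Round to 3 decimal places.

Balance c(1−p*) = e gives e = 1.032×(1 − 0.75500) = 0.25284.
New p* = 1 − e/c = 1 − 0.25284/0.37152 = 0.31944.
Δp* = 0.31944 − 0.75500 = -0.43556.

-0.436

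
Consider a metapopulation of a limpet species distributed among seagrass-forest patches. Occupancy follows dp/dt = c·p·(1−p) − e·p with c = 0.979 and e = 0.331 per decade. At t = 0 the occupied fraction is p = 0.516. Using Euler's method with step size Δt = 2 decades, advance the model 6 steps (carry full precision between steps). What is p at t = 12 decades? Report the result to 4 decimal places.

Update rule: p ← p + [c·p·(1−p) − e·p]·Δt with Δt = 2.
p: 0.51600 → 0.66341  (Δp = +0.14741)
p: 0.66341 → 0.66145  (Δp = -0.00196)
p: 0.66145 → 0.66203  (Δp = +0.00058)
p: 0.66203 → 0.66186  (Δp = -0.00017)
p: 0.66186 → 0.66191  (Δp = +0.00005)
p: 0.66191 → 0.66190  (Δp = -0.00002)

0.6619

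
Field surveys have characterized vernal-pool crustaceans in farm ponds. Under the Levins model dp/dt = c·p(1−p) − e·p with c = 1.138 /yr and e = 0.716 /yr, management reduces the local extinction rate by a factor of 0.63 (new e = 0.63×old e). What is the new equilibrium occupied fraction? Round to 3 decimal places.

0.604

Before: p* = 1 − 0.716/1.138 = 0.3708.
After the change, c = 1.138, e = 0.45108, so p* = 1 − 0.45108/1.138 = 0.6036.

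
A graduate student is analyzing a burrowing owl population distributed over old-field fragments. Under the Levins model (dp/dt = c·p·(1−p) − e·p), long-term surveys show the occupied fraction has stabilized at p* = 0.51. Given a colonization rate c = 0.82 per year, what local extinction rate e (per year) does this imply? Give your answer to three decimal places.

0.402

At equilibrium c(1−p*) = e.
e = 0.82 × (1 − 0.51) = 0.82 × 0.4900 = 0.4018.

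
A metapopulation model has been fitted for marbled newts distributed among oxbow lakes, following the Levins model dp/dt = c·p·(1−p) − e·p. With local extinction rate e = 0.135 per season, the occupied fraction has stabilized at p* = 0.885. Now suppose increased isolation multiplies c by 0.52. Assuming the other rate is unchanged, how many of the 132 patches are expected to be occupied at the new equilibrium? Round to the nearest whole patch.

103

Balance c(1−p*) = e gives c = e/(1 − 0.88500) = 0.135/0.11500 = 1.17391.
New p* = 1 − e/c = 1 − 0.13500/0.61043 = 0.77884.
Expected occupied = 132 × 0.77884 = 102.81 ≈ 103.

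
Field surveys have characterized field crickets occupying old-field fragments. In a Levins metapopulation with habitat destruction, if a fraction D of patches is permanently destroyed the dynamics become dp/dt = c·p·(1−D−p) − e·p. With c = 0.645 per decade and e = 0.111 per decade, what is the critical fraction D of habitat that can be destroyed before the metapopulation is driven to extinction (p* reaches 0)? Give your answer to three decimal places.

0.828

The nontrivial equilibrium is p* = (1−D) − e/c; extinction occurs when this hits zero.
So D_crit = 1 − e/c = 1 − 0.111/0.645 = 1 − 0.1721 = 0.8279.
Note this equals the original equilibrium occupancy — the Levins extinction-debt result.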